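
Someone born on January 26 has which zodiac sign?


Date: January 26
Conventional tropical zodiac dates: Aquarius from January 20 onward; Pisces starts February 19
January 26 falls within the Aquarius range

Aquarius


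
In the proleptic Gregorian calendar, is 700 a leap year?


Gregorian leap year rule: divisible by 4, but not by 100, unless also by 400.
700 is divisible by 100 but not 400 -> not a leap year

No


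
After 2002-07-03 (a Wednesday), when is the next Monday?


Current: Wednesday
Target: Monday
Days ahead: 5

Next Monday: 2002-07-08


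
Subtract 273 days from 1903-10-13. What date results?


Start: 1903-10-13, subtract 273 days
Back 13 days from October 13 reaches September 30, 1903 -> 260 left
September 1903 has 30 days -> back to August 31, 1903 -> 230 left
August 1903 has 31 days -> back to July 31, 1903 -> 199 left
July 1903 has 31 days -> back to June 30, 1903 -> 168 left
June 1903 has 30 days -> back to May 31, 1903 -> 138 left
May 1903 has 31 days -> back to April 30, 1903 -> 107 left
April 1903 has 30 days -> back to March 31, 1903 -> 77 left
March 1903 has 31 days -> back to February 28, 1903 -> 46 left
February 1903 has 28 days -> back to January 31, 1903 -> 18 left
January 1903: 31 - 18 = 13 -> lands on January 13

Result: 1903-01-13


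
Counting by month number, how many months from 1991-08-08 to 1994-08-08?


From August 1991 to August 1994
3 years * 12 = 36 months = 36

36 months


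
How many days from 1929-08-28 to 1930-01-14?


From 1929-08-28 to 1930-01-14
1929-08-28: days before August = 31 + 28 + 31 + 30 + 31 + 30 + 31 = 212 (1929 is not a leap year); day of year = 212 + 28 = 240
1930-01-14: day of year = 14
Rest of 1929: 365 - 240 = 125
Total = 125 + 14 = 139

139 days


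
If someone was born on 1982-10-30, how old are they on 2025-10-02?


Birth: 1982-10-30
Reference: 2025-10-02
Year difference: 2025 - 1982 = 43
Birthday not yet reached in 2025, subtract 1

42 years old


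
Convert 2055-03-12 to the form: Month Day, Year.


ISO 2055-03-12 parses as year=2055, month=03, day=12
Month 3 -> March

March 12, 2055


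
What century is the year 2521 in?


Century = (year - 1) // 100 + 1
= (2521 - 1) // 100 + 1
= 2520 // 100 + 1
= 25 + 1

26th century


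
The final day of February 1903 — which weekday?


February 1903 has 28 days
Anchor: Jan 1, 1903. With p = 1903 - 1 = 1902: (p + p//4 - p//100 + p//400) mod 7 = (1902 + 475 - 19 + 4) mod 7 = 2362 mod 7 = 3 -> Thursday (Mon=0 ... Sun=6)
Days before February (Jan): 31; February 1 index = (3 + 31) mod 7 = 6 -> Sunday
Last day offset: 28 - 1 = 27 days
Weekday index = (6 + 27) mod 7 = 5

Saturday, February 28


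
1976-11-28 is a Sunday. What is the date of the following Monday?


Current: Sunday
Target: Monday
Days ahead: 1

Next Monday: 1976-11-29


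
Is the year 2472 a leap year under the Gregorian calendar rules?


Gregorian leap year rule: divisible by 4, but not by 100, unless also by 400.
2472 is divisible by 4 but not 100 -> leap year

Yes


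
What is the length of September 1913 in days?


September 1913

30 days


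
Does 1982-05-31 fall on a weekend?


Anchor: Jan 1, 1982. With p = 1982 - 1 = 1981: (p + p//4 - p//100 + p//400) mod 7 = (1981 + 495 - 19 + 4) mod 7 = 2461 mod 7 = 4 -> Friday (Mon=0 ... Sun=6)
Day of year: 151; offset = 150
Weekday index = (4 + 150) mod 7 = 0 -> Monday
Weekend days: Saturday, Sunday

No


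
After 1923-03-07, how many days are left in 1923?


Day of year: 66 of 365
Remaining = 365 - 66

299 days


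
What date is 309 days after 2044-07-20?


Start: 2044-07-20, add 309 days
July 2044 has 31 days: 31 - 20 = 11 days to July 31 -> 298 left
August 2044 has 31 days -> 267 left
September 2044 has 30 days -> 237 left
October 2044 has 31 days -> 206 left
November 2044 has 30 days -> 176 left
December 2044 has 31 days -> 145 left
January 2045 has 31 days -> 114 left
February 2045 has 28 days -> 86 left
March 2045 has 31 days -> 55 left
April 2045 has 30 days -> 25 left
May 2045: 25 <= 31 -> lands on May 25

Result: 2045-05-25


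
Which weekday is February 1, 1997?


Target: February 1, 1997
Anchor: Jan 1, 1997. With p = 1997 - 1 = 1996: (p + p//4 - p//100 + p//400) mod 7 = (1996 + 499 - 19 + 4) mod 7 = 2480 mod 7 = 2 -> Wednesday (Mon=0 ... Sun=6)
Days before February (Jan): 31 days
Weekday index = (2 + 31) mod 7 = 5

Saturday


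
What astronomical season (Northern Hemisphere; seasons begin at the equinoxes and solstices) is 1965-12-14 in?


Date: December 14
Astronomical Autumn (approx.; exact equinox/solstice day varies by year): September 22 to December 20
December 14 falls within the Autumn window

Autumn


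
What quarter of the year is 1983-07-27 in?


Month: July (month 7)
Q1: Jan-Mar, Q2: Apr-Jun, Q3: Jul-Sep, Q4: Oct-Dec

Q3


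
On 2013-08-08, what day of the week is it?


Date: August 8, 2013
Anchor: Jan 1, 2013. With p = 2013 - 1 = 2012: (p + p//4 - p//100 + p//400) mod 7 = (2012 + 503 - 20 + 5) mod 7 = 2500 mod 7 = 1 -> Tuesday (Mon=0 ... Sun=6)
Days before August (Jan-Jul): 212; offset = 212 + 8 - 1 = 219
Weekday index = (1 + 219) mod 7 = 3

Day of the week: Thursday


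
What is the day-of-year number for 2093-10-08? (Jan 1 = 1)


Date: October 8, 2093
Days in months 1 through 9: 273
Plus 8 days in October

Day of year: 281


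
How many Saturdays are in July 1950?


July 1950 has 31 days
Anchor: Jan 1, 1950. With p = 1950 - 1 = 1949: (p + p//4 - p//100 + p//400) mod 7 = (1949 + 487 - 19 + 4) mod 7 = 2421 mod 7 = 6 -> Sunday (Mon=0 ... Sun=6)
Days before July (Jan-Jun): 181; July 1 index = (6 + 181) mod 7 = 5 -> Saturday
First Saturday is July 1
Saturdays: 1, 8, 15, 22, 29

5 Saturdays


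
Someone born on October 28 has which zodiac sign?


Date: October 28
Conventional tropical zodiac dates: Scorpio from October 23 onward; Sagittarius starts November 22
October 28 falls within the Scorpio range

Scorpio


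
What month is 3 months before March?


March is month 3
3 - 3 = 0; wrap: 0 + 12 = 12

December


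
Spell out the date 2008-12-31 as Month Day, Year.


ISO 2008-12-31 parses as year=2008, month=12, day=31
Month 12 -> December

December 31, 2008


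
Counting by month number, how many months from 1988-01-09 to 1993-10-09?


From January 1988 to October 1993
5 years * 12 = 60 months, plus 9 months = 69

69 months


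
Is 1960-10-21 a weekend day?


Anchor: Jan 1, 1960. With p = 1960 - 1 = 1959: (p + p//4 - p//100 + p//400) mod 7 = (1959 + 489 - 19 + 4) mod 7 = 2433 mod 7 = 4 -> Friday (Mon=0 ... Sun=6)
Day of year: 295; offset = 294
Weekday index = (4 + 294) mod 7 = 4 -> Friday
Weekend days: Saturday, Sunday

No


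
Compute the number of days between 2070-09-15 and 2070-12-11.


From 2070-09-15 to 2070-12-11
2070-09-15: days before September = 31 + 28 + 31 + 30 + 31 + 30 + 31 + 31 = 243 (2070 is not a leap year); day of year = 243 + 15 = 258
2070-12-11: days before December = 31 + 28 + 31 + 30 + 31 + 30 + 31 + 31 + 30 + 31 + 30 = 334 (2070 is not a leap year); day of year = 334 + 11 = 345
Same year: 345 - 258 = 87

87 days


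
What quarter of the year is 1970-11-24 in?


Month: November (month 11)
Q1: Jan-Mar, Q2: Apr-Jun, Q3: Jul-Sep, Q4: Oct-Dec

Q4


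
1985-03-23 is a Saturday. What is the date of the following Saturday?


Current: Saturday
Target: Saturday
Days ahead: 7

Next Saturday: 1985-03-30


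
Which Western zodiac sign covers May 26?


Date: May 26
Conventional tropical zodiac dates: Gemini from May 21 onward; Cancer starts June 21
May 26 falls within the Gemini range

Gemini


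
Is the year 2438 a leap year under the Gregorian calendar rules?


Gregorian leap year rule: divisible by 4, but not by 100, unless also by 400.
2438 is not divisible by 4 -> not a leap year

No


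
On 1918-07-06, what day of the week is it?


Date: July 6, 1918
Anchor: Jan 1, 1918. With p = 1918 - 1 = 1917: (p + p//4 - p//100 + p//400) mod 7 = (1917 + 479 - 19 + 4) mod 7 = 2381 mod 7 = 1 -> Tuesday (Mon=0 ... Sun=6)
Days before July (Jan-Jun): 181; offset = 181 + 6 - 1 = 186
Weekday index = (1 + 186) mod 7 = 5

Day of the week: Saturday


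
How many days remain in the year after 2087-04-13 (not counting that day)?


Day of year: 103 of 365
Remaining = 365 - 103

262 days


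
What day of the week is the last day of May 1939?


May 1939 has 31 days
Anchor: Jan 1, 1939. With p = 1939 - 1 = 1938: (p + p//4 - p//100 + p//400) mod 7 = (1938 + 484 - 19 + 4) mod 7 = 2407 mod 7 = 6 -> Sunday (Mon=0 ... Sun=6)
Days before May (Jan-Apr): 120; May 1 index = (6 + 120) mod 7 = 0 -> Monday
Last day offset: 31 - 1 = 30 days
Weekday index = (0 + 30) mod 7 = 2

Wednesday, May 31


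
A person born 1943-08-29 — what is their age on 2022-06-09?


Birth: 1943-08-29
Reference: 2022-06-09
Year difference: 2022 - 1943 = 79
Birthday not yet reached in 2022, subtract 1

78 years old


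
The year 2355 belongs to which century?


Century = (year - 1) // 100 + 1
= (2355 - 1) // 100 + 1
= 2354 // 100 + 1
= 23 + 1

24th century


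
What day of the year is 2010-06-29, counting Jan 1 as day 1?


Date: June 29, 2010
Days in months 1 through 5: 151
Plus 29 days in June

Day of year: 180


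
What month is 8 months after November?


November is month 11
11 + 8 = 19; wrap: 19 - 12 = 7

July


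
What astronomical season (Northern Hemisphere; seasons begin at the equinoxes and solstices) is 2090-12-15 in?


Date: December 15
Astronomical Autumn (approx.; exact equinox/solstice day varies by year): September 22 to December 20
December 15 falls within the Autumn window

Autumn


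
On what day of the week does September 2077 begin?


Target: September 1, 2077
Anchor: Jan 1, 2077. With p = 2077 - 1 = 2076: (p + p//4 - p//100 + p//400) mod 7 = (2076 + 519 - 20 + 5) mod 7 = 2580 mod 7 = 4 -> Friday (Mon=0 ... Sun=6)
Days before September (Jan-Aug): 243 days
Weekday index = (4 + 243) mod 7 = 2

Wednesday


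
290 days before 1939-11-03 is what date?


Start: 1939-11-03, subtract 290 days
Back 3 days from November 3 reaches October 31, 1939 -> 287 left
October 1939 has 31 days -> back to September 30, 1939 -> 256 left
September 1939 has 30 days -> back to August 31, 1939 -> 226 left
August 1939 has 31 days -> back to July 31, 1939 -> 195 left
July 1939 has 31 days -> back to June 30, 1939 -> 164 left
June 1939 has 30 days -> back to May 31, 1939 -> 134 left
May 1939 has 31 days -> back to April 30, 1939 -> 103 left
April 1939 has 30 days -> back to March 31, 1939 -> 73 left
March 1939 has 31 days -> back to February 28, 1939 -> 42 left
February 1939 has 28 days -> back to January 31, 1939 -> 14 left
January 1939: 31 - 14 = 17 -> lands on January 17

Result: 1939-01-17


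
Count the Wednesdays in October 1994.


October 1994 has 31 days
Anchor: Jan 1, 1994. With p = 1994 - 1 = 1993: (p + p//4 - p//100 + p//400) mod 7 = (1993 + 498 - 19 + 4) mod 7 = 2476 mod 7 = 5 -> Saturday (Mon=0 ... Sun=6)
Days before October (Jan-Sep): 273; October 1 index = (5 + 273) mod 7 = 5 -> Saturday
First Wednesday is October 5
Wednesdays: 5, 12, 19, 26

4 Wednesdays


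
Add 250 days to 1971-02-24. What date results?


Start: 1971-02-24, add 250 days
February 1971 has 28 days: 28 - 24 = 4 days to February 28 -> 246 left
March 1971 has 31 days -> 215 left
April 1971 has 30 days -> 185 left
May 1971 has 31 days -> 154 left
June 1971 has 30 days -> 124 left
July 1971 has 31 days -> 93 left
August 1971 has 31 days -> 62 left
September 1971 has 30 days -> 32 left
October 1971 has 31 days -> 1 left
November 1971: 1 <= 30 -> lands on November 1

Result: 1971-11-01


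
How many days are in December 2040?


December 2040

31 days


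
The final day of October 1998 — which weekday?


October 1998 has 31 days
Anchor: Jan 1, 1998. With p = 1998 - 1 = 1997: (p + p//4 - p//100 + p//400) mod 7 = (1997 + 499 - 19 + 4) mod 7 = 2481 mod 7 = 3 -> Thursday (Mon=0 ... Sun=6)
Days before October (Jan-Sep): 273; October 1 index = (3 + 273) mod 7 = 3 -> Thursday
Last day offset: 31 - 1 = 30 days
Weekday index = (3 + 30) mod 7 = 5

Saturday, October 31


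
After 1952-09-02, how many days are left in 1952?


Day of year: 246 of 366
Remaining = 366 - 246

120 days


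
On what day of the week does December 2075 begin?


Target: December 1, 2075
Anchor: Jan 1, 2075. With p = 2075 - 1 = 2074: (p + p//4 - p//100 + p//400) mod 7 = (2074 + 518 - 20 + 5) mod 7 = 2577 mod 7 = 1 -> Tuesday (Mon=0 ... Sun=6)
Days before December (Jan-Nov): 334 days
Weekday index = (1 + 334) mod 7 = 6

Sunday


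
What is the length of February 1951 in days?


February 1951 (leap year: no)

28 days


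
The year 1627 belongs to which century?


Century = (year - 1) // 100 + 1
= (1627 - 1) // 100 + 1
= 1626 // 100 + 1
= 16 + 1

17th century


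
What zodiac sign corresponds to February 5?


Date: February 5
Conventional tropical zodiac dates: Aquarius from January 20 onward; Pisces starts February 19
February 5 falls within the Aquarius range

Aquarius


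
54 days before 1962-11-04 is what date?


Start: 1962-11-04, subtract 54 days
Back 4 days from November 4 reaches October 31, 1962 -> 50 left
October 1962 has 31 days -> back to September 30, 1962 -> 19 left
September 1962: 30 - 19 = 11 -> lands on September 11

Result: 1962-09-11


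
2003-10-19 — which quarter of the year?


Month: October (month 10)
Q1: Jan-Mar, Q2: Apr-Jun, Q3: Jul-Sep, Q4: Oct-Dec

Q4


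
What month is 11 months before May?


May is month 5
5 - 11 = -6; wrap: -6 + 12 = 6

June


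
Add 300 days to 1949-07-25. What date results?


Start: 1949-07-25, add 300 days
July 1949 has 31 days: 31 - 25 = 6 days to July 31 -> 294 left
August 1949 has 31 days -> 263 left
September 1949 has 30 days -> 233 left
October 1949 has 31 days -> 202 left
November 1949 has 30 days -> 172 left
December 1949 has 31 days -> 141 left
January 1950 has 31 days -> 110 left
February 1950 has 28 days -> 82 left
March 1950 has 31 days -> 51 left
April 1950 has 30 days -> 21 left
May 1950: 21 <= 31 -> lands on May 21

Result: 1950-05-21


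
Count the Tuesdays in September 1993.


September 1993 has 30 days
Anchor: Jan 1, 1993. With p = 1993 - 1 = 1992: (p + p//4 - p//100 + p//400) mod 7 = (1992 + 498 - 19 + 4) mod 7 = 2475 mod 7 = 4 -> Friday (Mon=0 ... Sun=6)
Days before September (Jan-Aug): 243; September 1 index = (4 + 243) mod 7 = 2 -> Wednesday
First Tuesday is September 7
Tuesdays: 7, 14, 21, 28

4 Tuesdays


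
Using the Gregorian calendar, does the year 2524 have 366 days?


Gregorian leap year rule: divisible by 4, but not by 100, unless also by 400.
2524 is divisible by 4 but not 100 -> leap year

Yes


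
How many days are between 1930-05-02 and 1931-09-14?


From 1930-05-02 to 1931-09-14
1930-05-02: days before May = 31 + 28 + 31 + 30 = 120 (1930 is not a leap year); day of year = 120 + 2 = 122
1931-09-14: days before September = 31 + 28 + 31 + 30 + 31 + 30 + 31 + 31 = 243 (1931 is not a leap year); day of year = 243 + 14 = 257
Rest of 1930: 365 - 122 = 243
Total = 243 + 257 = 500

500 days


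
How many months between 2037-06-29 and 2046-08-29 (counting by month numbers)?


From June 2037 to August 2046
9 years * 12 = 108 months, plus 2 months = 110

110 months


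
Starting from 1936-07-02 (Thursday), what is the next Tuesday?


Current: Thursday
Target: Tuesday
Days ahead: 5

Next Tuesday: 1936-07-07


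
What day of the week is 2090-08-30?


Date: August 30, 2090
Anchor: Jan 1, 2090. With p = 2090 - 1 = 2089: (p + p//4 - p//100 + p//400) mod 7 = (2089 + 522 - 20 + 5) mod 7 = 2596 mod 7 = 6 -> Sunday (Mon=0 ... Sun=6)
Days before August (Jan-Jul): 212; offset = 212 + 30 - 1 = 241
Weekday index = (6 + 241) mod 7 = 2

Day of the week: Wednesday


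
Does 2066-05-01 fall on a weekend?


Anchor: Jan 1, 2066. With p = 2066 - 1 = 2065: (p + p//4 - p//100 + p//400) mod 7 = (2065 + 516 - 20 + 5) mod 7 = 2566 mod 7 = 4 -> Friday (Mon=0 ... Sun=6)
Day of year: 121; offset = 120
Weekday index = (4 + 120) mod 7 = 5 -> Saturday
Weekend days: Saturday, Sunday

Yes


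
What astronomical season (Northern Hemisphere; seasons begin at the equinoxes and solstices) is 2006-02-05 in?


Date: February 5
Astronomical Winter (approx.; exact equinox/solstice day varies by year): December 21 to March 19
February 5 falls within the Winter window

Winter


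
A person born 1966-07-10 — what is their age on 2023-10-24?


Birth: 1966-07-10
Reference: 2023-10-24
Year difference: 2023 - 1966 = 57

57 years old


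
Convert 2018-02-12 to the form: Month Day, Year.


ISO 2018-02-12 parses as year=2018, month=02, day=12
Month 2 -> February

February 12, 2018


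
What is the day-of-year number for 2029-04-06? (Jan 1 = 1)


Date: April 6, 2029
Days in months 1 through 3: 90
Plus 6 days in April

Day of year: 96


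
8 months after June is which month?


June is month 6
6 + 8 = 14; wrap: 14 - 12 = 2

February


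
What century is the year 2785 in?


Century = (year - 1) // 100 + 1
= (2785 - 1) // 100 + 1
= 2784 // 100 + 1
= 27 + 1

28th century


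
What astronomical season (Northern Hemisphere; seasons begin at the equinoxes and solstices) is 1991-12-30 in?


Date: December 30
Astronomical Winter (approx.; exact equinox/solstice day varies by year): December 21 to March 19
December 30 falls within the Winter window

Winter


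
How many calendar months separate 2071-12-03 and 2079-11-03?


From December 2071 to November 2079
8 years * 12 = 96 months, minus 1 month = 95

95 months


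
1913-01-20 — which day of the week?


Date: January 20, 1913
Anchor: Jan 1, 1913. With p = 1913 - 1 = 1912: (p + p//4 - p//100 + p//400) mod 7 = (1912 + 478 - 19 + 4) mod 7 = 2375 mod 7 = 2 -> Wednesday (Mon=0 ... Sun=6)
Days into year = 20 - 1 = 19
Weekday index = (2 + 19) mod 7 = 0

Day of the week: Monday


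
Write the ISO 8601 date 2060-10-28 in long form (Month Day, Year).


ISO 2060-10-28 parses as year=2060, month=10, day=28
Month 10 -> October

October 28, 2060


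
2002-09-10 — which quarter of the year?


Month: September (month 9)
Q1: Jan-Mar, Q2: Apr-Jun, Q3: Jul-Sep, Q4: Oct-Dec

Q3


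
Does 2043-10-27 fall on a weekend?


Anchor: Jan 1, 2043. With p = 2043 - 1 = 2042: (p + p//4 - p//100 + p//400) mod 7 = (2042 + 510 - 20 + 5) mod 7 = 2537 mod 7 = 3 -> Thursday (Mon=0 ... Sun=6)
Day of year: 300; offset = 299
Weekday index = (3 + 299) mod 7 = 1 -> Tuesday
Weekend days: Saturday, Sunday

No


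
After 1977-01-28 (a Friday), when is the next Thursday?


Current: Friday
Target: Thursday
Days ahead: 6

Next Thursday: 1977-02-03


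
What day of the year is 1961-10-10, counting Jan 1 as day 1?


Date: October 10, 1961
Days in months 1 through 9: 273
Plus 10 days in October

Day of year: 283


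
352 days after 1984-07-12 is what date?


Start: 1984-07-12, add 352 days
July 1984 has 31 days: 31 - 12 = 19 days to July 31 -> 333 left
August 1984 has 31 days -> 302 left
September 1984 has 30 days -> 272 left
October 1984 has 31 days -> 241 left
November 1984 has 30 days -> 211 left
December 1984 has 31 days -> 180 left
January 1985 has 31 days -> 149 left
February 1985 has 28 days -> 121 left
March 1985 has 31 days -> 90 left
April 1985 has 30 days -> 60 left
May 1985 has 31 days -> 29 left
June 1985: 29 <= 30 -> lands on June 29

Result: 1985-06-29


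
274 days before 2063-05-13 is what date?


Start: 2063-05-13, subtract 274 days
Back 13 days from May 13 reaches April 30, 2063 -> 261 left
April 2063 has 30 days -> back to March 31, 2063 -> 231 left
March 2063 has 31 days -> back to February 28, 2063 -> 200 left
February 2063 has 28 days -> back to January 31, 2063 -> 172 left
January 2063 has 31 days -> back to December 31, 2062 -> 141 left
December 2062 has 31 days -> back to November 30, 2062 -> 110 left
November 2062 has 30 days -> back to October 31, 2062 -> 80 left
October 2062 has 31 days -> back to September 30, 2062 -> 49 left
September 2062 has 30 days -> back to August 31, 2062 -> 19 left
August 2062: 31 - 19 = 12 -> lands on August 12

Result: 2062-08-12


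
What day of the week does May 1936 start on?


Target: May 1, 1936
Anchor: Jan 1, 1936. With p = 1936 - 1 = 1935: (p + p//4 - p//100 + p//400) mod 7 = (1935 + 483 - 19 + 4) mod 7 = 2403 mod 7 = 2 -> Wednesday (Mon=0 ... Sun=6)
Days before May (Jan-Apr): 121 days
Weekday index = (2 + 121) mod 7 = 4

Friday


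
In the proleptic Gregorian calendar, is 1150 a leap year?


Gregorian leap year rule: divisible by 4, but not by 100, unless also by 400.
1150 is not divisible by 4 -> not a leap year

No


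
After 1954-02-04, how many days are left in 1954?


Day of year: 35 of 365
Remaining = 365 - 35

330 days


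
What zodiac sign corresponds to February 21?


Date: February 21
Conventional tropical zodiac dates: Pisces from February 19 onward; Aries starts March 21
February 21 falls within the Pisces range

Pisces


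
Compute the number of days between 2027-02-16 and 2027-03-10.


From 2027-02-16 to 2027-03-10
2027-02-16: days before February = 31; day of year = 31 + 16 = 47
2027-03-10: days before March = 31 + 28 = 59 (2027 is not a leap year); day of year = 59 + 10 = 69
Same year: 69 - 47 = 22

22 days


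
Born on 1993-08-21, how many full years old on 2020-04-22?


Birth: 1993-08-21
Reference: 2020-04-22
Year difference: 2020 - 1993 = 27
Birthday not yet reached in 2020, subtract 1

26 years old


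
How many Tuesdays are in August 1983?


August 1983 has 31 days
Anchor: Jan 1, 1983. With p = 1983 - 1 = 1982: (p + p//4 - p//100 + p//400) mod 7 = (1982 + 495 - 19 + 4) mod 7 = 2462 mod 7 = 5 -> Saturday (Mon=0 ... Sun=6)
Days before August (Jan-Jul): 212; August 1 index = (5 + 212) mod 7 = 0 -> Monday
First Tuesday is August 2
Tuesdays: 2, 9, 16, 23, 30

5 Tuesdays


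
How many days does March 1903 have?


March 1903

31 days


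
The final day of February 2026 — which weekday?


February 2026 has 28 days
Anchor: Jan 1, 2026. With p = 2026 - 1 = 2025: (p + p//4 - p//100 + p//400) mod 7 = (2025 + 506 - 20 + 5) mod 7 = 2516 mod 7 = 3 -> Thursday (Mon=0 ... Sun=6)
Days before February (Jan): 31; February 1 index = (3 + 31) mod 7 = 6 -> Sunday
Last day offset: 28 - 1 = 27 days
Weekday index = (6 + 27) mod 7 = 5

Saturday, February 28


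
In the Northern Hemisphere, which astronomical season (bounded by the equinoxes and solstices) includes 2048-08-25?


Date: August 25
Astronomical Summer (approx.; exact equinox/solstice day varies by year): June 21 to September 21
August 25 falls within the Summer window

Summer


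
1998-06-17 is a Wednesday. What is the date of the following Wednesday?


Current: Wednesday
Target: Wednesday
Days ahead: 7

Next Wednesday: 1998-06-24


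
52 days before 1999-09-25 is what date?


Start: 1999-09-25, subtract 52 days
Back 25 days from September 25 reaches August 31, 1999 -> 27 left
August 1999: 31 - 27 = 4 -> lands on August 4

Result: 1999-08-04


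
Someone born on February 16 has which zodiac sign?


Date: February 16
Conventional tropical zodiac dates: Aquarius from January 20 onward; Pisces starts February 19
February 16 falls within the Aquarius range

Aquarius


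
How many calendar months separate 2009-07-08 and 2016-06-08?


From July 2009 to June 2016
7 years * 12 = 84 months, minus 1 month = 83

83 months


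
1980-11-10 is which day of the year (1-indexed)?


Date: November 10, 1980
Days in months 1 through 10: 305
Plus 10 days in November

Day of year: 315


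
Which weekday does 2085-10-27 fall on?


Date: October 27, 2085
Anchor: Jan 1, 2085. With p = 2085 - 1 = 2084: (p + p//4 - p//100 + p//400) mod 7 = (2084 + 521 - 20 + 5) mod 7 = 2590 mod 7 = 0 -> Monday (Mon=0 ... Sun=6)
Days before October (Jan-Sep): 273; offset = 273 + 27 - 1 = 299
Weekday index = (0 + 299) mod 7 = 5

Day of the week: Saturday


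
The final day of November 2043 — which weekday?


November 2043 has 30 days
Anchor: Jan 1, 2043. With p = 2043 - 1 = 2042: (p + p//4 - p//100 + p//400) mod 7 = (2042 + 510 - 20 + 5) mod 7 = 2537 mod 7 = 3 -> Thursday (Mon=0 ... Sun=6)
Days before November (Jan-Oct): 304; November 1 index = (3 + 304) mod 7 = 6 -> Sunday
Last day offset: 30 - 1 = 29 days
Weekday index = (6 + 29) mod 7 = 0

Monday, November 30


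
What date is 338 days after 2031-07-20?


Start: 2031-07-20, add 338 days
July 2031 has 31 days: 31 - 20 = 11 days to July 31 -> 327 left
August 2031 has 31 days -> 296 left
September 2031 has 30 days -> 266 left
October 2031 has 31 days -> 235 left
November 2031 has 30 days -> 205 left
December 2031 has 31 days -> 174 left
January 2032 has 31 days -> 143 left
February 2032 has 29 days -> 114 left
March 2032 has 31 days -> 83 left
April 2032 has 30 days -> 53 left
May 2032 has 31 days -> 22 left
June 2032: 22 <= 30 -> lands on June 22

Result: 2032-06-22


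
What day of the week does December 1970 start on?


Target: December 1, 1970
Anchor: Jan 1, 1970. With p = 1970 - 1 = 1969: (p + p//4 - p//100 + p//400) mod 7 = (1969 + 492 - 19 + 4) mod 7 = 2446 mod 7 = 3 -> Thursday (Mon=0 ... Sun=6)
Days before December (Jan-Nov): 334 days
Weekday index = (3 + 334) mod 7 = 1

Tuesday


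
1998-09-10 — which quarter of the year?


Month: September (month 9)
Q1: Jan-Mar, Q2: Apr-Jun, Q3: Jul-Sep, Q4: Oct-Dec

Q3


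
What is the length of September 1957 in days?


September 1957

30 days


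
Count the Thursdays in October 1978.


October 1978 has 31 days
Anchor: Jan 1, 1978. With p = 1978 - 1 = 1977: (p + p//4 - p//100 + p//400) mod 7 = (1977 + 494 - 19 + 4) mod 7 = 2456 mod 7 = 6 -> Sunday (Mon=0 ... Sun=6)
Days before October (Jan-Sep): 273; October 1 index = (6 + 273) mod 7 = 6 -> Sunday
First Thursday is October 5
Thursdays: 5, 12, 19, 26

4 Thursdays


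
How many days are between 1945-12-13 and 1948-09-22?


From 1945-12-13 to 1948-09-22
1945-12-13: days before December = 31 + 28 + 31 + 30 + 31 + 30 + 31 + 31 + 30 + 31 + 30 = 334 (1945 is not a leap year); day of year = 334 + 13 = 347
1948-09-22: days before September = 31 + 29 + 31 + 30 + 31 + 30 + 31 + 31 = 244 (1948 is a leap year); day of year = 244 + 22 = 266
Rest of 1945: 365 - 347 = 18
Full years 1946 (365), 1947 (365): 730
Total = 18 + 730 + 266 = 1014

1014 days


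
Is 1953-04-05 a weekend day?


Anchor: Jan 1, 1953. With p = 1953 - 1 = 1952: (p + p//4 - p//100 + p//400) mod 7 = (1952 + 488 - 19 + 4) mod 7 = 2425 mod 7 = 3 -> Thursday (Mon=0 ... Sun=6)
Day of year: 95; offset = 94
Weekday index = (3 + 94) mod 7 = 6 -> Sunday
Weekend days: Saturday, Sunday

Yes


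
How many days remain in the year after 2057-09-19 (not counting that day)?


Day of year: 262 of 365
Remaining = 365 - 262

103 days


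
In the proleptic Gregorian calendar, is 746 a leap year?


Gregorian leap year rule: divisible by 4, but not by 100, unless also by 400.
746 is not divisible by 4 -> not a leap year

No


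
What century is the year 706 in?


Century = (year - 1) // 100 + 1
= (706 - 1) // 100 + 1
= 705 // 100 + 1
= 7 + 1

8th century


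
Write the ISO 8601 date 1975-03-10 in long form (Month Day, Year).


ISO 1975-03-10 parses as year=1975, month=03, day=10
Month 3 -> March

March 10, 1975


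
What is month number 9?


Month 9 of 12

September


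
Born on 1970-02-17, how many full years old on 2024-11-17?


Birth: 1970-02-17
Reference: 2024-11-17
Year difference: 2024 - 1970 = 54

54 years old


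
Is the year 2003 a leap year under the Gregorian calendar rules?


Gregorian leap year rule: divisible by 4, but not by 100, unless also by 400.
2003 is not divisible by 4 -> not a leap year

No


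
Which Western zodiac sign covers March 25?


Date: March 25
Conventional tropical zodiac dates: Aries from March 21 onward; Taurus starts April 20
March 25 falls within the Aries range

Aries


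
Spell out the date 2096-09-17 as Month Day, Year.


ISO 2096-09-17 parses as year=2096, month=09, day=17
Month 9 -> September

September 17, 2096


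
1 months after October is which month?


October is month 10
10 + 1 = 11

November


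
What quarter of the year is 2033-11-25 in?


Month: November (month 11)
Q1: Jan-Mar, Q2: Apr-Jun, Q3: Jul-Sep, Q4: Oct-Dec

Q4


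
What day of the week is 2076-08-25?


Date: August 25, 2076
Anchor: Jan 1, 2076. With p = 2076 - 1 = 2075: (p + p//4 - p//100 + p//400) mod 7 = (2075 + 518 - 20 + 5) mod 7 = 2578 mod 7 = 2 -> Wednesday (Mon=0 ... Sun=6)
Days before August (Jan-Jul): 213; offset = 213 + 25 - 1 = 237
Weekday index = (2 + 237) mod 7 = 1

Day of the week: Tuesday


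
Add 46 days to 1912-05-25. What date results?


Start: 1912-05-25, add 46 days
May 1912 has 31 days: 31 - 25 = 6 days to May 31 -> 40 left
June 1912 has 30 days -> 10 left
July 1912: 10 <= 31 -> lands on July 10

Result: 1912-07-10


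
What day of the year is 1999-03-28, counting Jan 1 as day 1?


Date: March 28, 1999
Days in months 1 through 2: 59
Plus 28 days in March

Day of year: 87


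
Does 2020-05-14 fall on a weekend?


Anchor: Jan 1, 2020. With p = 2020 - 1 = 2019: (p + p//4 - p//100 + p//400) mod 7 = (2019 + 504 - 20 + 5) mod 7 = 2508 mod 7 = 2 -> Wednesday (Mon=0 ... Sun=6)
Day of year: 135; offset = 134
Weekday index = (2 + 134) mod 7 = 3 -> Thursday
Weekend days: Saturday, Sunday

No


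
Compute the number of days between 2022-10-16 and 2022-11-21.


From 2022-10-16 to 2022-11-21
2022-10-16: days before October = 31 + 28 + 31 + 30 + 31 + 30 + 31 + 31 + 30 = 273 (2022 is not a leap year); day of year = 273 + 16 = 289
2022-11-21: days before November = 31 + 28 + 31 + 30 + 31 + 30 + 31 + 31 + 30 + 31 = 304 (2022 is not a leap year); day of year = 304 + 21 = 325
Same year: 325 - 289 = 36

36 days


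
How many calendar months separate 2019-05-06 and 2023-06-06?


From May 2019 to June 2023
4 years * 12 = 48 months, plus 1 month = 49

49 months


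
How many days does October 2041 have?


October 2041

31 days


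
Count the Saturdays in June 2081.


June 2081 has 30 days
Anchor: Jan 1, 2081. With p = 2081 - 1 = 2080: (p + p//4 - p//100 + p//400) mod 7 = (2080 + 520 - 20 + 5) mod 7 = 2585 mod 7 = 2 -> Wednesday (Mon=0 ... Sun=6)
Days before June (Jan-May): 151; June 1 index = (2 + 151) mod 7 = 6 -> Sunday
First Saturday is June 7
Saturdays: 7, 14, 21, 28

4 Saturdays


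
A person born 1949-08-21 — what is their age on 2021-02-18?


Birth: 1949-08-21
Reference: 2021-02-18
Year difference: 2021 - 1949 = 72
Birthday not yet reached in 2021, subtract 1

71 years old


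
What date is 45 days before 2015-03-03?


Start: 2015-03-03, subtract 45 days
Back 3 days from March 3 reaches February 28, 2015 -> 42 left
February 2015 has 28 days -> back to January 31, 2015 -> 14 left
January 2015: 31 - 14 = 17 -> lands on January 17

Result: 2015-01-17


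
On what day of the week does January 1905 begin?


Target: January 1, 1905
Anchor: Jan 1, 1905. With p = 1905 - 1 = 1904: (p + p//4 - p//100 + p//400) mod 7 = (1904 + 476 - 19 + 4) mod 7 = 2365 mod 7 = 6 -> Sunday (Mon=0 ... Sun=6)
Offset from anchor: 0 days
Weekday index = (6 + 0) mod 7 = 6

Sunday


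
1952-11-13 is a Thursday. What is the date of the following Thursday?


Current: Thursday
Target: Thursday
Days ahead: 7

Next Thursday: 1952-11-20


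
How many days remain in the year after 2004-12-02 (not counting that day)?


Day of year: 337 of 366
Remaining = 366 - 337

29 days


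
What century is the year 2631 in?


Century = (year - 1) // 100 + 1
= (2631 - 1) // 100 + 1
= 2630 // 100 + 1
= 26 + 1

27th century


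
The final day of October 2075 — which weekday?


October 2075 has 31 days
Anchor: Jan 1, 2075. With p = 2075 - 1 = 2074: (p + p//4 - p//100 + p//400) mod 7 = (2074 + 518 - 20 + 5) mod 7 = 2577 mod 7 = 1 -> Tuesday (Mon=0 ... Sun=6)
Days before October (Jan-Sep): 273; October 1 index = (1 + 273) mod 7 = 1 -> Tuesday
Last day offset: 31 - 1 = 30 days
Weekday index = (1 + 30) mod 7 = 3

Thursday, October 31


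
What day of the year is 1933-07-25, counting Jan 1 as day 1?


Date: July 25, 1933
Days in months 1 through 6: 181
Plus 25 days in July

Day of year: 206


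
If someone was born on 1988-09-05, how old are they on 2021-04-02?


Birth: 1988-09-05
Reference: 2021-04-02
Year difference: 2021 - 1988 = 33
Birthday not yet reached in 2021, subtract 1

32 years old


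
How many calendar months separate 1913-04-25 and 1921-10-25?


From April 1913 to October 1921
8 years * 12 = 96 months, plus 6 months = 102

102 months


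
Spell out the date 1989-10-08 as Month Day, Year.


ISO 1989-10-08 parses as year=1989, month=10, day=08
Month 10 -> October

October 8, 1989


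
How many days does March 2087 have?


March 2087

31 days


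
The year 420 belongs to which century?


Century = (year - 1) // 100 + 1
= (420 - 1) // 100 + 1
= 419 // 100 + 1
= 4 + 1

5th century


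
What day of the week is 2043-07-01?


Date: July 1, 2043
Anchor: Jan 1, 2043. With p = 2043 - 1 = 2042: (p + p//4 - p//100 + p//400) mod 7 = (2042 + 510 - 20 + 5) mod 7 = 2537 mod 7 = 3 -> Thursday (Mon=0 ... Sun=6)
Days before July (Jan-Jun): 181; offset = 181 + 1 - 1 = 181
Weekday index = (3 + 181) mod 7 = 2

Day of the week: Wednesday


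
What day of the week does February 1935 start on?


Target: February 1, 1935
Anchor: Jan 1, 1935. With p = 1935 - 1 = 1934: (p + p//4 - p//100 + p//400) mod 7 = (1934 + 483 - 19 + 4) mod 7 = 2402 mod 7 = 1 -> Tuesday (Mon=0 ... Sun=6)
Days before February (Jan): 31 days
Weekday index = (1 + 31) mod 7 = 4

Friday


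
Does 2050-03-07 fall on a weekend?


Anchor: Jan 1, 2050. With p = 2050 - 1 = 2049: (p + p//4 - p//100 + p//400) mod 7 = (2049 + 512 - 20 + 5) mod 7 = 2546 mod 7 = 5 -> Saturday (Mon=0 ... Sun=6)
Day of year: 66; offset = 65
Weekday index = (5 + 65) mod 7 = 0 -> Monday
Weekend days: Saturday, Sunday

No


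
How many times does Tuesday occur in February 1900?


February 1900 has 28 days
Anchor: Jan 1, 1900. With p = 1900 - 1 = 1899: (p + p//4 - p//100 + p//400) mod 7 = (1899 + 474 - 18 + 4) mod 7 = 2359 mod 7 = 0 -> Monday (Mon=0 ... Sun=6)
Days before February (Jan): 31; February 1 index = (0 + 31) mod 7 = 3 -> Thursday
First Tuesday is February 6
Tuesdays: 6, 13, 20, 27

4 Tuesdays


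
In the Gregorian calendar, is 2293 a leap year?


Gregorian leap year rule: divisible by 4, but not by 100, unless also by 400.
2293 is not divisible by 4 -> not a leap year

No


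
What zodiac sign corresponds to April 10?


Date: April 10
Conventional tropical zodiac dates: Aries from March 21 onward; Taurus starts April 20
April 10 falls within the Aries range

Aries


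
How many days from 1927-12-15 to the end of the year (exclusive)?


Day of year: 349 of 365
Remaining = 365 - 349

16 days


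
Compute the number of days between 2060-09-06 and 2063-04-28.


From 2060-09-06 to 2063-04-28
2060-09-06: days before September = 31 + 29 + 31 + 30 + 31 + 30 + 31 + 31 = 244 (2060 is a leap year); day of year = 244 + 6 = 250
2063-04-28: days before April = 31 + 28 + 31 = 90 (2063 is not a leap year); day of year = 90 + 28 = 118
Rest of 2060: 366 - 250 = 116
Full years 2061 (365), 2062 (365): 730
Total = 116 + 730 + 118 = 964

964 days


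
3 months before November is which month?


November is month 11
11 - 3 = 8

August


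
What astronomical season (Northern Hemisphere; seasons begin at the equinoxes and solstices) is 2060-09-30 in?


Date: September 30
Astronomical Autumn (approx.; exact equinox/solstice day varies by year): September 22 to December 20
September 30 falls within the Autumn window

Autumn


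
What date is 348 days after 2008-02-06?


Start: 2008-02-06, add 348 days
February 2008 has 29 days: 29 - 6 = 23 days to February 29 -> 325 left
March 2008 has 31 days -> 294 left
April 2008 has 30 days -> 264 left
May 2008 has 31 days -> 233 left
June 2008 has 30 days -> 203 left
July 2008 has 31 days -> 172 left
August 2008 has 31 days -> 141 left
September 2008 has 30 days -> 111 left
October 2008 has 31 days -> 80 left
November 2008 has 30 days -> 50 left
December 2008 has 31 days -> 19 left
January 2009: 19 <= 31 -> lands on January 19

Result: 2009-01-19


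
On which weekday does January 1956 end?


January 1956 has 31 days
Anchor: Jan 1, 1956. With p = 1956 - 1 = 1955: (p + p//4 - p//100 + p//400) mod 7 = (1955 + 488 - 19 + 4) mod 7 = 2428 mod 7 = 6 -> Sunday (Mon=0 ... Sun=6)
January 1 is the anchor itself -> Sunday
Last day offset: 31 - 1 = 30 days
Weekday index = (6 + 30) mod 7 = 1

Tuesday, January 31


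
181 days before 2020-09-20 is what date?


Start: 2020-09-20, subtract 181 days
Back 20 days from September 20 reaches August 31, 2020 -> 161 left
August 2020 has 31 days -> back to July 31, 2020 -> 130 left
July 2020 has 31 days -> back to June 30, 2020 -> 99 left
June 2020 has 30 days -> back to May 31, 2020 -> 69 left
May 2020 has 31 days -> back to April 30, 2020 -> 38 left
April 2020 has 30 days -> back to March 31, 2020 -> 8 left
March 2020: 31 - 8 = 23 -> lands on March 23

Result: 2020-03-23


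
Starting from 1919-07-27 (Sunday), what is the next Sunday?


Current: Sunday
Target: Sunday
Days ahead: 7

Next Sunday: 1919-08-03


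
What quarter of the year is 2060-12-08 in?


Month: December (month 12)
Q1: Jan-Mar, Q2: Apr-Jun, Q3: Jul-Sep, Q4: Oct-Dec

Q4


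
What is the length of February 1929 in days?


February 1929 (leap year: no)

28 days


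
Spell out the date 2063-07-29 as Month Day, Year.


ISO 2063-07-29 parses as year=2063, month=07, day=29
Month 7 -> July

July 29, 2063


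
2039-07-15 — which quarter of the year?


Month: July (month 7)
Q1: Jan-Mar, Q2: Apr-Jun, Q3: Jul-Sep, Q4: Oct-Dec

Q3


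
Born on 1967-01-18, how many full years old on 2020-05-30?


Birth: 1967-01-18
Reference: 2020-05-30
Year difference: 2020 - 1967 = 53

53 years old


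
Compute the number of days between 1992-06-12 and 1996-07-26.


From 1992-06-12 to 1996-07-26
1992-06-12: days before June = 31 + 29 + 31 + 30 + 31 = 152 (1992 is a leap year); day of year = 152 + 12 = 164
1996-07-26: days before July = 31 + 29 + 31 + 30 + 31 + 30 = 182 (1996 is a leap year); day of year = 182 + 26 = 208
Rest of 1992: 366 - 164 = 202
Full years 1993 (365), 1994 (365), 1995 (365): 1095
Total = 202 + 1095 + 208 = 1505

1505 days


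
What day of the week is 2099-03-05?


Date: March 5, 2099
Anchor: Jan 1, 2099. With p = 2099 - 1 = 2098: (p + p//4 - p//100 + p//400) mod 7 = (2098 + 524 - 20 + 5) mod 7 = 2607 mod 7 = 3 -> Thursday (Mon=0 ... Sun=6)
Days before March (Jan-Feb): 59; offset = 59 + 5 - 1 = 63
Weekday index = (3 + 63) mod 7 = 3

Day of the week: Thursday


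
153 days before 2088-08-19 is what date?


Start: 2088-08-19, subtract 153 days
Back 19 days from August 19 reaches July 31, 2088 -> 134 left
July 2088 has 31 days -> back to June 30, 2088 -> 103 left
June 2088 has 30 days -> back to May 31, 2088 -> 73 left
May 2088 has 31 days -> back to April 30, 2088 -> 42 left
April 2088 has 30 days -> back to March 31, 2088 -> 12 left
March 2088: 31 - 12 = 19 -> lands on March 19

Result: 2088-03-19


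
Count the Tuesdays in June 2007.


June 2007 has 30 days
Anchor: Jan 1, 2007. With p = 2007 - 1 = 2006: (p + p//4 - p//100 + p//400) mod 7 = (2006 + 501 - 20 + 5) mod 7 = 2492 mod 7 = 0 -> Monday (Mon=0 ... Sun=6)
Days before June (Jan-May): 151; June 1 index = (0 + 151) mod 7 = 4 -> Friday
First Tuesday is June 5
Tuesdays: 5, 12, 19, 26

4 Tuesdays


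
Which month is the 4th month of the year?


Month 4 of 12

April
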